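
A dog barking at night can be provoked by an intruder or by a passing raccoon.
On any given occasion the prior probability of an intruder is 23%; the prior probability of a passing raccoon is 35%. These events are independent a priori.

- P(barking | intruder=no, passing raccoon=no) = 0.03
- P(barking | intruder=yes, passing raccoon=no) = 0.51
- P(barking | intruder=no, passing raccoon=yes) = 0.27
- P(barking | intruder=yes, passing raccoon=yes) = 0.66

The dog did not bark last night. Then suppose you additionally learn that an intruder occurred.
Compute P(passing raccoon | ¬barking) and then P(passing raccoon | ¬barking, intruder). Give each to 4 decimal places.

By total probability over the 4 (intruder, passing raccoon) configurations:
  P(¬barking) = 0.97·0.77·0.65 + 0.73·0.77·0.35 + 0.49·0.23·0.65 + 0.34·0.23·0.35
        = 0.485485 + 0.196735 + 0.073255 + 0.027370 = 0.782845
The terms with passing raccoon present sum to 0.224105, so
  P(passing raccoon | ¬barking) = 0.224105 / 0.782845 ≈ 0.2863

Now also conditioning on intruder=true:
P(¬barking | intruder) = 0.49*0.65 + 0.34*0.35 = 0.318500 + 0.119000 = 0.437500
Of this, 0.119000 comes from 0.34*0.35 (the passing raccoon=true cases).
Hence the posterior is 0.119000/0.437500 ≈ 0.2720.

P(passing raccoon | ¬barking) ≈ 0.2863; P(passing raccoon | ¬barking, intruder) ≈ 0.2720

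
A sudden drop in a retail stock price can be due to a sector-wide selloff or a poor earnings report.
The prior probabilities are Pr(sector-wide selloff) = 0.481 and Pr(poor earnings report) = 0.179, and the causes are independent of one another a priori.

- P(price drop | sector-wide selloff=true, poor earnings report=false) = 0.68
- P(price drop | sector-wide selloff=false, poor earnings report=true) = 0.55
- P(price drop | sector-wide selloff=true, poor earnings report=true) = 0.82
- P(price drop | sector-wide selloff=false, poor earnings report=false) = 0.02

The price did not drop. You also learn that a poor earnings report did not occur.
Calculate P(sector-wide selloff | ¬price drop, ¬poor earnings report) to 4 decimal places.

By total probability over both values of sector-wide selloff:
  P(¬price drop | ¬poor earnings report) = 0.98*0.519 + 0.32*0.481
        = 0.508620 + 0.153920 = 0.662540
Keeping only the sector-wide selloff-present terms gives 0.153920, so
  P(sector-wide selloff | ¬price drop, ¬poor earnings report) = 0.153920 / 0.662540 ≈ 0.2323

P(sector-wide selloff | ¬price drop, ¬poor earnings report) ≈ 0.2323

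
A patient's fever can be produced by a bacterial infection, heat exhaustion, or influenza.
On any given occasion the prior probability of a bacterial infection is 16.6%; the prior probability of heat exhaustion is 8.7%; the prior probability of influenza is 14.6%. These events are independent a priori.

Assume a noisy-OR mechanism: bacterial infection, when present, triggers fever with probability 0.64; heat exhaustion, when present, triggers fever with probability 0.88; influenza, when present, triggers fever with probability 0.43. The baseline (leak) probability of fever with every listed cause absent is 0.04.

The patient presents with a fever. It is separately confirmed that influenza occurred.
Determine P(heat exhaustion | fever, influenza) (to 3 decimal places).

Under noisy-OR, P(fever | causes) = 1 − (1−0.04)·∏(1−qᵢ) over the active causes.
P(fever | influenza) = 0.4528·0.834·0.913 + 0.934336·0.834·0.087 + 0.803008·0.166·0.913 + 0.976361·0.166·0.087 = 0.344781 + 0.067794 + 0.121702 + 0.014101 = 0.548378
The heat exhaustion-present share is 0.067794 + 0.014101 = 0.081895.
Hence the posterior is 0.081895/0.548378 ≈ 0.149.

P(heat exhaustion | fever, influenza) ≈ 0.149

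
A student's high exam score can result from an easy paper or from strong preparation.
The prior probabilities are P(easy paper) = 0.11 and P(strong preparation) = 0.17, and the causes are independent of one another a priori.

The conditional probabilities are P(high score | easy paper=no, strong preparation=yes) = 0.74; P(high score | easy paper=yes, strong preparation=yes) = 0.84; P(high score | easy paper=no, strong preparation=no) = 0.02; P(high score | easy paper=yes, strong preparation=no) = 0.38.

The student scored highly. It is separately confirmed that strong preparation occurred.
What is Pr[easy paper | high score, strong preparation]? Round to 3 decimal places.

By total probability over both values of easy paper:
  P(high score | strong preparation) = 0.74×0.89 + 0.84×0.11
        = 0.658600 + 0.092400 = 0.751000
Keeping only the easy paper-present terms gives 0.092400, so
  P(easy paper | high score, strong preparation) = 0.092400 / 0.751000 ≈ 0.123

Pr[easy paper | high score, strong preparation] ≈ 0.123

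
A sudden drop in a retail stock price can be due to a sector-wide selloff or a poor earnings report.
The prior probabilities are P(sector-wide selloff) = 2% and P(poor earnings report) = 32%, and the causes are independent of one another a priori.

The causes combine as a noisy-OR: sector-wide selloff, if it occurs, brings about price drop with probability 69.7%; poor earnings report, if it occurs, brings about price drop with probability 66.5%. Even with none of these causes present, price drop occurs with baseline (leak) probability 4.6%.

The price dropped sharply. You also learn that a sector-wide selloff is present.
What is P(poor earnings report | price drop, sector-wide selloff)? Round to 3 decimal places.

Under noisy-OR, P(price drop | causes) = 1 − (1−0.046)·∏(1−qᵢ) over the active causes.
Sum P(price drop|·) weighted by the priors over both values of poor earnings report:
  P(price drop | sector-wide selloff) = 0.710938×0.68 + 0.903164×0.32
        = 0.483438 + 0.289012 = 0.772450
The terms with poor earnings report present sum to 0.289012, so
  P(poor earnings report | price drop, sector-wide selloff) = 0.289012 / 0.772450 ≈ 0.374

P(poor earnings report | price drop, sector-wide selloff) ≈ 0.374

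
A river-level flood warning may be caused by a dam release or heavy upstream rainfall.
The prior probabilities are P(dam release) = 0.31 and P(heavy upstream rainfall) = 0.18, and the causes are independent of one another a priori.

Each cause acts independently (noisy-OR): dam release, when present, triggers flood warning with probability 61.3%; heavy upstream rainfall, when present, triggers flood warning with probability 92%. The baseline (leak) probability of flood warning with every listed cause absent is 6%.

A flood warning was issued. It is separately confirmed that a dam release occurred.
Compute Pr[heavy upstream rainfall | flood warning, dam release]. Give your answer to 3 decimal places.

Pr[heavy upstream rainfall | flood warning, dam release] ≈ 0.251

Under noisy-OR, P(flood warning | causes) = 1 − (1−0.06)·∏(1−qᵢ) over the active causes.
P(flood warning | dam release) = 0.63622·0.82 + 0.970898·0.18 = 0.521700 + 0.174762 = 0.696462
Restricting to configurations with heavy upstream rainfall present: 0.970898·0.18 = 0.174762.
Hence the posterior is 0.174762/0.696462 ≈ 0.251.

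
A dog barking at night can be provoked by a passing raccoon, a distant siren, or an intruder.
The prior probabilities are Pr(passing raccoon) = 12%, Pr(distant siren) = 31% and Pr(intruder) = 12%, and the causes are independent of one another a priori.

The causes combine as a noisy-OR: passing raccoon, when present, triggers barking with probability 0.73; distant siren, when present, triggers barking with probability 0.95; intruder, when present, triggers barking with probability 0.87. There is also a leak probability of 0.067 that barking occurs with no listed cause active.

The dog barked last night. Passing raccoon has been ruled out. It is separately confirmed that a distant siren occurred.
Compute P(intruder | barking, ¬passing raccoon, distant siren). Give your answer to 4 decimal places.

Under noisy-OR, P(barking | causes) = 1 − (1−0.067)·∏(1−qᵢ) over the active causes.
By total probability over both values of intruder:
  P(barking | ¬passing raccoon, distant siren) = 0.95335*0.88 + 0.993935*0.12
        = 0.838948 + 0.119272 = 0.958220
Configurations with intruder contribute 0.119272, so
  P(intruder | barking, ¬passing raccoon, distant siren) = 0.119272 / 0.958220 ≈ 0.1245

P(intruder | barking, ¬passing raccoon, distant siren) ≈ 0.1245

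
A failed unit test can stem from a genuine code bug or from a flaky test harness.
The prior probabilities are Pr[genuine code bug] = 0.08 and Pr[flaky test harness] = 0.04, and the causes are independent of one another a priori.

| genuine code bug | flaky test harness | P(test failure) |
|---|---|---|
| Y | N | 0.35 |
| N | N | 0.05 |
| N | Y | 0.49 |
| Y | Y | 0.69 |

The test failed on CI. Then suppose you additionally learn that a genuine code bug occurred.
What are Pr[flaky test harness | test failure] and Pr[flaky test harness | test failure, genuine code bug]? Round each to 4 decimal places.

Sum P(test failure|·) weighted by the priors over the 4 (genuine code bug, flaky test harness) configurations:
  P(test failure) = 0.05·0.92·0.96 + 0.49·0.92·0.04 + 0.35·0.08·0.96 + 0.69·0.08·0.04
        = 0.044160 + 0.018032 + 0.026880 + 0.002208 = 0.091280
Configurations with flaky test harness contribute 0.020240, so
  P(flaky test harness | test failure) = 0.020240 / 0.091280 ≈ 0.2217

With the extra evidence:
Weight on flaky test harness=true, given the evidence: 0.69·0.04 = 0.027600
The normalizing constant is 0.35·0.96 + 0.69·0.04 = 0.363600
Posterior = 0.027600 / 0.363600 ≈ 0.0759
The drop from 0.2217 to 0.0759 is the explaining-away (discounting) effect.

Pr[flaky test harness | test failure] ≈ 0.2217; Pr[flaky test harness | test failure, genuine code bug] ≈ 0.0759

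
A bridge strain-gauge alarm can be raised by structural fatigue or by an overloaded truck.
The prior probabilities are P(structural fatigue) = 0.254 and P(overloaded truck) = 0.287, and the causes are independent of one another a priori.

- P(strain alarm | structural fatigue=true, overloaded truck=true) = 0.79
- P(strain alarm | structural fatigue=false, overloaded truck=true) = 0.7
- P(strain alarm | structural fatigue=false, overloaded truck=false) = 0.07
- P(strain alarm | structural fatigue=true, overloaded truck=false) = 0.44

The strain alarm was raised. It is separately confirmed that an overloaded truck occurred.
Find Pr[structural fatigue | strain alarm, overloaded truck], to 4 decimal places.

Pr[structural fatigue | strain alarm, overloaded truck] ≈ 0.2776

By total probability over both values of structural fatigue:
  P(strain alarm | overloaded truck) = 0.7×0.746 + 0.79×0.254
        = 0.522200 + 0.200660 = 0.722860
Configurations with structural fatigue contribute 0.200660, so
  P(structural fatigue | strain alarm, overloaded truck) = 0.200660 / 0.722860 ≈ 0.2776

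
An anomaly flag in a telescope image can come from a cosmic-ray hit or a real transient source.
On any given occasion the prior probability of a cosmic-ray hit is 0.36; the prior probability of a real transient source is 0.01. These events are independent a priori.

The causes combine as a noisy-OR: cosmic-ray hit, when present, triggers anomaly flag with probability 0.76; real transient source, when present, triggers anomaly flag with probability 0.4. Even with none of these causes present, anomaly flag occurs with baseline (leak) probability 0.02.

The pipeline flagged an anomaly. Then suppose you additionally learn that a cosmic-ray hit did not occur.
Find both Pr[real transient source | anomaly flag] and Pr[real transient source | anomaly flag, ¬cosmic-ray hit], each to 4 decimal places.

Under noisy-OR, P(anomaly flag | causes) = 1 − (1−0.02)·∏(1−qᵢ) over the active causes.
Enumerate the 4 (cosmic-ray hit, real transient source) configurations and weight by the priors:
  P(anomaly flag) = 0.02*0.64*0.99 + 0.412*0.64*0.01 + 0.7648*0.36*0.99 + 0.85888*0.36*0.01
        = 0.012672 + 0.002637 + 0.272575 + 0.003092 = 0.290976
The terms with real transient source present sum to 0.005729, so
  P(real transient source | anomaly flag) = 0.005729 / 0.290976 ≈ 0.0197

Now also conditioning on cosmic-ray hit≠true:
Enumerate both values of real transient source and weight by the priors:
  P(anomaly flag | ¬cosmic-ray hit) = 0.02·0.99 + 0.412·0.01
        = 0.019800 + 0.004120 = 0.023920
The terms with real transient source present sum to 0.004120, so
  P(real transient source | anomaly flag, ¬cosmic-ray hit) = 0.004120 / 0.023920 ≈ 0.1722

Pr[real transient source | anomaly flag] ≈ 0.0197; Pr[real transient source | anomaly flag, ¬cosmic-ray hit] ≈ 0.1722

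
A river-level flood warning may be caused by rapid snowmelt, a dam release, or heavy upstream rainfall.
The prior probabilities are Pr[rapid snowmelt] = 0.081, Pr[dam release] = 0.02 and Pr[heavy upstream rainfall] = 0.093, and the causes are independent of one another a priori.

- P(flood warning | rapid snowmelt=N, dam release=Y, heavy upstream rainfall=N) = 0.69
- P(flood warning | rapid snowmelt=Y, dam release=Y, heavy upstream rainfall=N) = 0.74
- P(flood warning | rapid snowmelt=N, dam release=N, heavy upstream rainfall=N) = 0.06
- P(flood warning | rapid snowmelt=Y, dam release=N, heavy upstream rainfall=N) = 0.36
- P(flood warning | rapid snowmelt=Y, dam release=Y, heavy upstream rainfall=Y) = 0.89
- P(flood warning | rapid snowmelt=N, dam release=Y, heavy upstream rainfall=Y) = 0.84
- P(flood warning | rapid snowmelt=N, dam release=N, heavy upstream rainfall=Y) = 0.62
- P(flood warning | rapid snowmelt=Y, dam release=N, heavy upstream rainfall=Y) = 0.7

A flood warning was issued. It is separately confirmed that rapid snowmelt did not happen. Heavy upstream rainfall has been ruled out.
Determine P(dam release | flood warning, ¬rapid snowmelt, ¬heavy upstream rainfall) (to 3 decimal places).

Weight on dam release=true, given the evidence: 0.69·0.02 = 0.013800
Denominator P(flood warning | ¬rapid snowmelt, ¬heavy upstream rainfall): 0.06·0.98 + 0.69·0.02 = 0.072600
P(dam release | flood warning, ¬rapid snowmelt, ¬heavy upstream rainfall) = 0.013800/0.072600 ≈ 0.190

P(dam release | flood warning, ¬rapid snowmelt, ¬heavy upstream rainfall) ≈ 0.190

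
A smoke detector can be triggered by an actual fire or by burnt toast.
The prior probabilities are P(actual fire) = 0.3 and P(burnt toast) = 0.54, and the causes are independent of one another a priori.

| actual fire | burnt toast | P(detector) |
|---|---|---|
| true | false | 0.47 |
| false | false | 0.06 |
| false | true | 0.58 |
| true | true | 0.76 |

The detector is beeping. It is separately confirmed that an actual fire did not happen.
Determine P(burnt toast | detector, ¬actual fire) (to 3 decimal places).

P(burnt toast | detector, ¬actual fire) ≈ 0.919

Sum P(detector|·) weighted by the priors over both values of burnt toast:
  P(detector | ¬actual fire) = 0.06*0.46 + 0.58*0.54
        = 0.027600 + 0.313200 = 0.340800
The terms with burnt toast present sum to 0.313200, so
  P(burnt toast | detector, ¬actual fire) = 0.313200 / 0.340800 ≈ 0.919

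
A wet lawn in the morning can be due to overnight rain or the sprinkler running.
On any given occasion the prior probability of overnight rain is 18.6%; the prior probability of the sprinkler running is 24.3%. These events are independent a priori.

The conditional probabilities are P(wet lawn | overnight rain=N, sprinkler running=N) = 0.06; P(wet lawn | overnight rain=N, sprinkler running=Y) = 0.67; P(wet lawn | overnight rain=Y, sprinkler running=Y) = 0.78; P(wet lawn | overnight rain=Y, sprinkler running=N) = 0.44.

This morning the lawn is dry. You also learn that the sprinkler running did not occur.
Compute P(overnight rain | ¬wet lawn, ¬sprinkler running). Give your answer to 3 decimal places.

Enumerate both values of overnight rain and weight by the priors:
  P(¬wet lawn | ¬sprinkler running) = 0.94*0.814 + 0.56*0.186
        = 0.765160 + 0.104160 = 0.869320
The terms with overnight rain present sum to 0.104160, so
  P(overnight rain | ¬wet lawn, ¬sprinkler running) = 0.104160 / 0.869320 ≈ 0.120

P(overnight rain | ¬wet lawn, ¬sprinkler running) ≈ 0.120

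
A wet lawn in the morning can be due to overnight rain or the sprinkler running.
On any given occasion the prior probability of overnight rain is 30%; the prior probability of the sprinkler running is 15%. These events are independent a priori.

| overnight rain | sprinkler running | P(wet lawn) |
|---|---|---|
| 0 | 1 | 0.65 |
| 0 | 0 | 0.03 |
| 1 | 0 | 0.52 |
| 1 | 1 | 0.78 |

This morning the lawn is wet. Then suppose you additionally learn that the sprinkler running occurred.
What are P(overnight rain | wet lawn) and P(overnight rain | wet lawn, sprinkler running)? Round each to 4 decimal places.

P(overnight rain | wet lawn) ≈ 0.6608; P(overnight rain | wet lawn, sprinkler running) ≈ 0.3396

Numerator (weight on configurations with overnight rain): 0.132600 + 0.035100 = 0.167700
Normalizer over all consistent configurations: 0.03*0.7*0.85 + 0.65*0.7*0.15 + 0.52*0.3*0.85 + 0.78*0.3*0.15 = 0.253800
P(overnight rain | wet lawn) = 0.167700/0.253800 ≈ 0.6608

With the extra evidence:
Sum P(wet lawn|·) weighted by the priors over both values of overnight rain:
  P(wet lawn | sprinkler running) = 0.65·0.7 + 0.78·0.3
        = 0.455000 + 0.234000 = 0.689000
The terms with overnight rain present sum to 0.234000, so
  P(overnight rain | wet lawn, sprinkler running) = 0.234000 / 0.689000 ≈ 0.3396
The drop from 0.6608 to 0.3396 is the explaining-away (discounting) effect.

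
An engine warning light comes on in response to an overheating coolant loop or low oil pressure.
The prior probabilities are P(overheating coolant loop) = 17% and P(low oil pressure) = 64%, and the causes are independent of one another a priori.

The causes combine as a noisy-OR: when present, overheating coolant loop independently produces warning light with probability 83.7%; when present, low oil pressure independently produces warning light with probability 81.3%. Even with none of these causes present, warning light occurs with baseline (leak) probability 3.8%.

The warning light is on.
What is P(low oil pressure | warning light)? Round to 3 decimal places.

P(low oil pressure | warning light) ≈ 0.896

Under noisy-OR, P(warning light | causes) = 1 − (1−0.038)·∏(1−qᵢ) over the active causes.
P(warning light) = 0.038×0.83×0.36 + 0.820106×0.83×0.64 + 0.843194×0.17×0.36 + 0.970677×0.17×0.64 = 0.011354 + 0.435640 + 0.051603 + 0.105610 = 0.604207
Of this, 0.541250 comes from 0.435640 + 0.105610 (the low oil pressure=true cases).
P(low oil pressure | warning light) = 0.541250 / 0.604207 ≈ 0.896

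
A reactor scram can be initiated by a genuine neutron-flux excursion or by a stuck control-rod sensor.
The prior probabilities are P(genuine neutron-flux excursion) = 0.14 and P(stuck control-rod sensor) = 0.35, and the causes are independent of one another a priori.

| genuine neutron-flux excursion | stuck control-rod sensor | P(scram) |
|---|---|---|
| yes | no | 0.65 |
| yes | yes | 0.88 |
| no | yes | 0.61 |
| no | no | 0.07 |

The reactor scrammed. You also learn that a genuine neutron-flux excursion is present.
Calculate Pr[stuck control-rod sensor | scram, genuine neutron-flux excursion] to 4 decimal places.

P(scram | genuine neutron-flux excursion) = 0.65*0.65 + 0.88*0.35 = 0.422500 + 0.308000 = 0.730500
The stuck control-rod sensor-present share is 0.88*0.35 = 0.308000.
So P(stuck control-rod sensor | scram, genuine neutron-flux excursion) = 0.308000/0.730500 ≈ 0.4216.

Pr[stuck control-rod sensor | scram, genuine neutron-flux excursion] ≈ 0.4216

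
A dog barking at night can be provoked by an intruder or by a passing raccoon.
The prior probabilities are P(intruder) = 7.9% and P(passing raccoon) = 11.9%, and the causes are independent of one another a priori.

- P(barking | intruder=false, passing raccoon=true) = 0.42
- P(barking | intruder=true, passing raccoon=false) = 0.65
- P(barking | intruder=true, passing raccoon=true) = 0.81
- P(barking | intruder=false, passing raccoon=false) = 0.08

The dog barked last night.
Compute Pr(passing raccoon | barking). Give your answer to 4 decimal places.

Pr(passing raccoon | barking) ≈ 0.3275

P(barking) = 0.08*0.921*0.881 + 0.42*0.921*0.119 + 0.65*0.079*0.881 + 0.81*0.079*0.119 = 0.064912 + 0.046032 + 0.045239 + 0.007615 = 0.163798
The passing raccoon-present share is 0.046032 + 0.007615 = 0.053647.
P(passing raccoon | barking) = 0.053647 / 0.163798 ≈ 0.3275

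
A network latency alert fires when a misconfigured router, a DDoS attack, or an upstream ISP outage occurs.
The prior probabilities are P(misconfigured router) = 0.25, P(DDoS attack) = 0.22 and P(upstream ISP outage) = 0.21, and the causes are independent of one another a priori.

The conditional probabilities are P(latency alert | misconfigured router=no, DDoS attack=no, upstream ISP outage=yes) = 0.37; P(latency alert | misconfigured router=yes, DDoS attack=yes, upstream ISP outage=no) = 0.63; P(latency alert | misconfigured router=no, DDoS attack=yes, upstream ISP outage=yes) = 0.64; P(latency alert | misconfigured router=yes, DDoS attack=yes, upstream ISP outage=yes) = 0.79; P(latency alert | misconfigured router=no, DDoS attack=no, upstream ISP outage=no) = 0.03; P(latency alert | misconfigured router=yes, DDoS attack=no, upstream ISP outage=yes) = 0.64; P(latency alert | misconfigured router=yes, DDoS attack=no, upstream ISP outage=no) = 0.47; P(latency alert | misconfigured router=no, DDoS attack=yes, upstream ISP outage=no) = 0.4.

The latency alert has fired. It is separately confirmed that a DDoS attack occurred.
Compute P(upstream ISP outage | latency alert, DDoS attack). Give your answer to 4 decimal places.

P(latency alert | DDoS attack) = 0.4·0.75·0.79 + 0.64·0.75·0.21 + 0.63·0.25·0.79 + 0.79·0.25·0.21 = 0.237000 + 0.100800 + 0.124425 + 0.041475 = 0.503700
Restricting to configurations with upstream ISP outage present: 0.100800 + 0.041475 = 0.142275.
P(upstream ISP outage | latency alert, DDoS attack) = 0.142275 / 0.503700 ≈ 0.2825

P(upstream ISP outage | latency alert, DDoS attack) ≈ 0.2825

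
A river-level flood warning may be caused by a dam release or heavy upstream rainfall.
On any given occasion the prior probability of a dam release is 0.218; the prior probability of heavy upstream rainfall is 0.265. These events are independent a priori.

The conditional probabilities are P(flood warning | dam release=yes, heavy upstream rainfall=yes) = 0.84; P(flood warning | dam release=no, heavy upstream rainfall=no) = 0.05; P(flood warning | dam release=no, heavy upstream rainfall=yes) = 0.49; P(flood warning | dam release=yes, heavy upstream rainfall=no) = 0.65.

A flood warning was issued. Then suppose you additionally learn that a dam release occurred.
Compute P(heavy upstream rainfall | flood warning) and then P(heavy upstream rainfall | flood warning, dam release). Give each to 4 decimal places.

P(heavy upstream rainfall | flood warning) ≈ 0.5304; P(heavy upstream rainfall | flood warning, dam release) ≈ 0.3178

Sum P(flood warning|·) weighted by the priors over the 4 (dam release, heavy upstream rainfall) configurations:
  P(flood warning) = 0.05·0.782·0.735 + 0.49·0.782·0.265 + 0.65·0.218·0.735 + 0.84·0.218·0.265
        = 0.028739 + 0.101543 + 0.104149 + 0.048527 = 0.282958
Configurations with heavy upstream rainfall contribute 0.150070, so
  P(heavy upstream rainfall | flood warning) = 0.150070 / 0.282958 ≈ 0.5304

Now also conditioning on dam release=true:
Enumerate both values of heavy upstream rainfall and weight by the priors:
  P(flood warning | dam release) = 0.65*0.735 + 0.84*0.265
        = 0.477750 + 0.222600 = 0.700350
The terms with heavy upstream rainfall present sum to 0.222600, so
  P(heavy upstream rainfall | flood warning, dam release) = 0.222600 / 0.700350 ≈ 0.3178
This is intercausal reasoning (explaining away): once dam release accounts for the flood warning, heavy upstream rainfall becomes less likely.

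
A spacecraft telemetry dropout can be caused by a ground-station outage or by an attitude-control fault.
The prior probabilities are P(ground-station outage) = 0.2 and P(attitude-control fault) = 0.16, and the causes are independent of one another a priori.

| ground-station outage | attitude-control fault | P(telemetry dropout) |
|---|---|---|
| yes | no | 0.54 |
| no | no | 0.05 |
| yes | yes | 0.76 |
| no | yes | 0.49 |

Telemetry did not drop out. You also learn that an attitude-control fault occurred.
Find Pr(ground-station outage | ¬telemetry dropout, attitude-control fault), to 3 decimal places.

Pr(ground-station outage | ¬telemetry dropout, attitude-control fault) ≈ 0.105

P(¬telemetry dropout | attitude-control fault) = 0.51×0.8 + 0.24×0.2 = 0.408000 + 0.048000 = 0.456000
The ground-station outage-present share is 0.24×0.2 = 0.048000.
P(ground-station outage | ¬telemetry dropout, attitude-control fault) = 0.048000 / 0.456000 ≈ 0.105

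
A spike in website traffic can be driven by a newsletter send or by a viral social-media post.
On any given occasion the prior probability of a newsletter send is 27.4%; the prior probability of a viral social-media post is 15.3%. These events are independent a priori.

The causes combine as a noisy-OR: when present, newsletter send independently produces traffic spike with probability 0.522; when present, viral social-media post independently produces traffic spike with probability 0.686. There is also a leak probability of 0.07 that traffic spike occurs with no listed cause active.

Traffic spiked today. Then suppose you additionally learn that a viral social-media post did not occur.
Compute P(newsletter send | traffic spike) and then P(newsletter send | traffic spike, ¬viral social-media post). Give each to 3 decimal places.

Under noisy-OR, P(traffic spike | causes) = 1 − (1−0.07)·∏(1−qᵢ) over the active causes.
P(traffic spike) = 0.07×0.726×0.847 + 0.70798×0.726×0.153 + 0.55546×0.274×0.847 + 0.860414×0.274×0.153 = 0.043045 + 0.078641 + 0.128910 + 0.036070 = 0.286666
Of this, 0.164980 comes from 0.128910 + 0.036070 (the newsletter send=true cases).
Hence the posterior is 0.164980/0.286666 ≈ 0.576.

With the extra evidence:
For the numerator, keep only newsletter send=true terms: 0.55546×0.274 = 0.152196
The normalizing constant is 0.07×0.726 + 0.55546×0.274 = 0.203016
P(newsletter send | traffic spike, ¬viral social-media post) = 0.152196/0.203016 ≈ 0.750
With viral social-media post excluded, newsletter send must carry more of the explanatory weight for the traffic spike.

P(newsletter send | traffic spike) ≈ 0.576; P(newsletter send | traffic spike, ¬viral social-media post) ≈ 0.750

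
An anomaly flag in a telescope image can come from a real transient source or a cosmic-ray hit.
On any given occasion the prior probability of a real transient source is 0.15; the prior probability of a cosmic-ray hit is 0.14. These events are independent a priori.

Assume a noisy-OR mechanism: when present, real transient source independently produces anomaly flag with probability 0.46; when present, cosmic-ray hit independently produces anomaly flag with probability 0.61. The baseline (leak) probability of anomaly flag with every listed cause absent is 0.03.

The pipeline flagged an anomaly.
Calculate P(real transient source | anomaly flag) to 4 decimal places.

Under noisy-OR, P(anomaly flag | causes) = 1 − (1−0.03)·∏(1−qᵢ) over the active causes.
Weight on real transient source=true, given the evidence: 0.061430 + 0.016710 = 0.078140
Denominator P(anomaly flag): 0.03·0.85·0.86 + 0.6217·0.85·0.14 + 0.4762·0.15·0.86 + 0.795718·0.15·0.14 = 0.174052
P(real transient source | anomaly flag) = 0.078140/0.174052 ≈ 0.4489

P(real transient source | anomaly flag) ≈ 0.4489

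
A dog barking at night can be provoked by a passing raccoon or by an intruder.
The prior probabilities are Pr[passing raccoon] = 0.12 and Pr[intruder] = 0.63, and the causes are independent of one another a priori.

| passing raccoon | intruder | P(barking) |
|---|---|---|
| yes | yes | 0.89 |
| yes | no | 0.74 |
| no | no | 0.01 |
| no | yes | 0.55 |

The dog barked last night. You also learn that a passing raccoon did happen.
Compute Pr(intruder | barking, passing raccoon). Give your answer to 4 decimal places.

Pr(intruder | barking, passing raccoon) ≈ 0.6719

By total probability over both values of intruder:
  P(barking | passing raccoon) = 0.74·0.37 + 0.89·0.63
        = 0.273800 + 0.560700 = 0.834500
Keeping only the intruder-present terms gives 0.560700, so
  P(intruder | barking, passing raccoon) = 0.560700 / 0.834500 ≈ 0.6719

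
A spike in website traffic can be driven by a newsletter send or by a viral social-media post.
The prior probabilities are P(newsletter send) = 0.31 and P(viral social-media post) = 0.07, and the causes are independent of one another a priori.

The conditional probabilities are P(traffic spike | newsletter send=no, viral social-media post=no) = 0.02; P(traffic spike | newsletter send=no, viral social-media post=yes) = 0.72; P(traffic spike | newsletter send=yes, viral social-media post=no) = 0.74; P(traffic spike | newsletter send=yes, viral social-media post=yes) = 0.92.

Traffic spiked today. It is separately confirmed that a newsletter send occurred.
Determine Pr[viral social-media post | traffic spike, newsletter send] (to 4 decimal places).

P(traffic spike | newsletter send) = 0.74×0.93 + 0.92×0.07 = 0.688200 + 0.064400 = 0.752600
Of this, 0.064400 comes from 0.92×0.07 (the viral social-media post=true cases).
P(viral social-media post | traffic spike, newsletter send) = 0.064400 / 0.752600 ≈ 0.0856

Pr[viral social-media post | traffic spike, newsletter send] ≈ 0.0856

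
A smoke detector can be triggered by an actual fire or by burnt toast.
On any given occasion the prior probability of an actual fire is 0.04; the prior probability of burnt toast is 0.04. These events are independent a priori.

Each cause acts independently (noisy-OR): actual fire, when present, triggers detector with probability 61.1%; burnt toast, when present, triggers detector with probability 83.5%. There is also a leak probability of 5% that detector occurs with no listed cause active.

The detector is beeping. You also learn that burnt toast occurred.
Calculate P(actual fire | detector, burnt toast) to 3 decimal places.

Under noisy-OR, P(detector | causes) = 1 − (1−0.05)·∏(1−qᵢ) over the active causes.
Numerator (weight on configurations with actual fire): 0.939024*0.04 = 0.037561
Denominator P(detector | burnt toast): 0.84325*0.96 + 0.939024*0.04 = 0.847081
P(actual fire | detector, burnt toast) = 0.037561/0.847081 ≈ 0.044

P(actual fire | detector, burnt toast) ≈ 0.044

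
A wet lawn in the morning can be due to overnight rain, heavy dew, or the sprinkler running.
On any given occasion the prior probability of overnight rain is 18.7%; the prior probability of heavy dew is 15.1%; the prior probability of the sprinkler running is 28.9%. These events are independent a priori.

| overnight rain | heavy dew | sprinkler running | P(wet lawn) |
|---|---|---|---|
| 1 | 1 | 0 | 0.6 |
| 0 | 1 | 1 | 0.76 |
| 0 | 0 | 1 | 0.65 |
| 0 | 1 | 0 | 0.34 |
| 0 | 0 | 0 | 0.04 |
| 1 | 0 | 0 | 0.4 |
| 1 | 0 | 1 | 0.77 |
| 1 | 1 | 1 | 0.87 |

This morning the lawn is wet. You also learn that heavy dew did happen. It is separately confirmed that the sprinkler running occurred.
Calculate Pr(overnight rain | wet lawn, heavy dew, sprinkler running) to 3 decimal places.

Sum P(wet lawn|·) weighted by the priors over both values of overnight rain:
  P(wet lawn | heavy dew, sprinkler running) = 0.76×0.813 + 0.87×0.187
        = 0.617880 + 0.162690 = 0.780570
The terms with overnight rain present sum to 0.162690, so
  P(overnight rain | wet lawn, heavy dew, sprinkler running) = 0.162690 / 0.780570 ≈ 0.208

Pr(overnight rain | wet lawn, heavy dew, sprinkler running) ≈ 0.208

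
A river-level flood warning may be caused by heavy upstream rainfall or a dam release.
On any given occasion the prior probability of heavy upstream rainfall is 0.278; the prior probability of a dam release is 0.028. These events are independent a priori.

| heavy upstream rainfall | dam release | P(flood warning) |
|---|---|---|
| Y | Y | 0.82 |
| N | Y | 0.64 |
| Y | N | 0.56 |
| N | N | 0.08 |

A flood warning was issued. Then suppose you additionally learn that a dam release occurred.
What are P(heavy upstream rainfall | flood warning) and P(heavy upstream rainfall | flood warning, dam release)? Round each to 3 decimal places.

P(heavy upstream rainfall | flood warning) ≈ 0.695; P(heavy upstream rainfall | flood warning, dam release) ≈ 0.330

Enumerate the 4 (heavy upstream rainfall, dam release) configurations and weight by the priors:
  P(flood warning) = 0.08×0.722×0.972 + 0.64×0.722×0.028 + 0.56×0.278×0.972 + 0.82×0.278×0.028
        = 0.056143 + 0.012938 + 0.151321 + 0.006383 = 0.226785
Keeping only the heavy upstream rainfall-present terms gives 0.157704, so
  P(heavy upstream rainfall | flood warning) = 0.157704 / 0.226785 ≈ 0.695

With the extra evidence:
P(flood warning | dam release) = 0.64·0.722 + 0.82·0.278 = 0.462080 + 0.227960 = 0.690040
Of this, 0.227960 comes from 0.82·0.278 (the heavy upstream rainfall=true cases).
P(heavy upstream rainfall | flood warning, dam release) = 0.227960 / 0.690040 ≈ 0.330
— dam release explains away the evidence for heavy upstream rainfall.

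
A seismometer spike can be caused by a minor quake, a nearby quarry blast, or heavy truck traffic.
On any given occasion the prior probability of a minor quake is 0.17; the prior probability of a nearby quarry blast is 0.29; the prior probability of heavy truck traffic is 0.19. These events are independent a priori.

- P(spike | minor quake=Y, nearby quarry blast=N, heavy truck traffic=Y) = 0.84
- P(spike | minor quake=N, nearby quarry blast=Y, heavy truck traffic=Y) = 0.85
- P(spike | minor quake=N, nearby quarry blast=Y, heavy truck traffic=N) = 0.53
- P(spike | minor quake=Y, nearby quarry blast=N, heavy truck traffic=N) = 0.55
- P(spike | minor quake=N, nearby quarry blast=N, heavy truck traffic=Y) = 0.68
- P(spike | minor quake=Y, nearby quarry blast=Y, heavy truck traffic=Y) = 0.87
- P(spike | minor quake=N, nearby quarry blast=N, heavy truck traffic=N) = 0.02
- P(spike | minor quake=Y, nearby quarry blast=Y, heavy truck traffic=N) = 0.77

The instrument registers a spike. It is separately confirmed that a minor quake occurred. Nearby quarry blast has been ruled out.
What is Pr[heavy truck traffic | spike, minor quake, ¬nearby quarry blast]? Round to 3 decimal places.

P(spike | minor quake, ¬nearby quarry blast) = 0.55*0.81 + 0.84*0.19 = 0.445500 + 0.159600 = 0.605100
The heavy truck traffic-present share is 0.84*0.19 = 0.159600.
P(heavy truck traffic | spike, minor quake, ¬nearby quarry blast) = 0.159600 / 0.605100 ≈ 0.264

Pr[heavy truck traffic | spike, minor quake, ¬nearby quarry blast] ≈ 0.264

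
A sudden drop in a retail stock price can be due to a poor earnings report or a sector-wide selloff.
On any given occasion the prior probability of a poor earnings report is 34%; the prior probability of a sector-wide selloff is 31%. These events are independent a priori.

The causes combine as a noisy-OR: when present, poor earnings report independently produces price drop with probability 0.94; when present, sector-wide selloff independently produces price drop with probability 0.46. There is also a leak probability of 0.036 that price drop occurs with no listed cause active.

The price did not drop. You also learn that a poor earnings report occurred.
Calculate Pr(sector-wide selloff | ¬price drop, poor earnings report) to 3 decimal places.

Under noisy-OR, P(price drop | causes) = 1 − (1−0.036)·∏(1−qᵢ) over the active causes.
P(¬price drop | poor earnings report) = 0.05784*0.69 + 0.031234*0.31 = 0.039910 + 0.009683 = 0.049593
The sector-wide selloff-present share is 0.031234*0.31 = 0.009683.
P(sector-wide selloff | ¬price drop, poor earnings report) = 0.009683 / 0.049593 ≈ 0.195

Pr(sector-wide selloff | ¬price drop, poor earnings report) ≈ 0.195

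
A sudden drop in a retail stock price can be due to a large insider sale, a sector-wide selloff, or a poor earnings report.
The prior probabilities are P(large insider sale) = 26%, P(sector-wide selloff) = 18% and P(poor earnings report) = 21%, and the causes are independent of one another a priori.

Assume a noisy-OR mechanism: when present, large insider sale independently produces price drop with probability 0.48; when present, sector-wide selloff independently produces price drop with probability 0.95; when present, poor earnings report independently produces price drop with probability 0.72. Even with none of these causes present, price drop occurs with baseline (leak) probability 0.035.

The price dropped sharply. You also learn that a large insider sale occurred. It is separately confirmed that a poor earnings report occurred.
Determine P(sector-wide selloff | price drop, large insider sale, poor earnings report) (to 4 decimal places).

P(sector-wide selloff | price drop, large insider sale, poor earnings report) ≈ 0.2023

Under noisy-OR, P(price drop | causes) = 1 − (1−0.035)·∏(1−qᵢ) over the active causes.
By total probability over both values of sector-wide selloff:
  P(price drop | large insider sale, poor earnings report) = 0.859496*0.82 + 0.992975*0.18
        = 0.704787 + 0.178735 = 0.883522
Configurations with sector-wide selloff contribute 0.178735, so
  P(sector-wide selloff | price drop, large insider sale, poor earnings report) = 0.178735 / 0.883522 ≈ 0.2023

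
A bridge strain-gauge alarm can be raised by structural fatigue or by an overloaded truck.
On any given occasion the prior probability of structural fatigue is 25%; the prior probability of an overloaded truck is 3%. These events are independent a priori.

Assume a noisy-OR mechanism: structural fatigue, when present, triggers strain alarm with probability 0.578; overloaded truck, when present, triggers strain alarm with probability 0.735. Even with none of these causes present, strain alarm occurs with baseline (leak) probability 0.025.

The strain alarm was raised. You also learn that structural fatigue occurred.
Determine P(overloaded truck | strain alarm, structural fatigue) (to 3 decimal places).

Under noisy-OR, P(strain alarm | causes) = 1 − (1−0.025)·∏(1−qᵢ) over the active causes.
Numerator (weight on configurations with overloaded truck): 0.890966*0.03 = 0.026729
Denominator P(strain alarm | structural fatigue): 0.58855*0.97 + 0.890966*0.03 = 0.597623
P(overloaded truck | strain alarm, structural fatigue) = 0.026729/0.597623 ≈ 0.045

P(overloaded truck | strain alarm, structural fatigue) ≈ 0.045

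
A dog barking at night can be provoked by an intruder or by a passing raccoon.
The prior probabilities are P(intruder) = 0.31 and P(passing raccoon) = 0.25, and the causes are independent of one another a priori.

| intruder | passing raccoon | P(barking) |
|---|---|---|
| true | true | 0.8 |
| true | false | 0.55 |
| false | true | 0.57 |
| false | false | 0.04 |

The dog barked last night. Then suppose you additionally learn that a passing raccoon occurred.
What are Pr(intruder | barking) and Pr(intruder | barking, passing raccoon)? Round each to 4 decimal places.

Pr(intruder | barking) ≈ 0.6147; Pr(intruder | barking, passing raccoon) ≈ 0.3867

Sum P(barking|·) weighted by the priors over the 4 (intruder, passing raccoon) configurations:
  P(barking) = 0.04*0.69*0.75 + 0.57*0.69*0.25 + 0.55*0.31*0.75 + 0.8*0.31*0.25
        = 0.020700 + 0.098325 + 0.127875 + 0.062000 = 0.308900
The terms with intruder present sum to 0.189875, so
  P(intruder | barking) = 0.189875 / 0.308900 ≈ 0.6147

With the extra evidence:
By total probability over both values of intruder:
  P(barking | passing raccoon) = 0.57×0.69 + 0.8×0.31
        = 0.393300 + 0.248000 = 0.641300
Keeping only the intruder-present terms gives 0.248000, so
  P(intruder | barking, passing raccoon) = 0.248000 / 0.641300 ≈ 0.3867
The drop from 0.6147 to 0.3867 is the explaining-away (discounting) effect.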